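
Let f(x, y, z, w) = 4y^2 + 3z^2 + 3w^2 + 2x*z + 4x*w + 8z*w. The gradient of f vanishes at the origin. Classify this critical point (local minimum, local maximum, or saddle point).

saddle point

The Hessian at the origin is H = [[0, 0, 2, 4], [0, 8, 0, 0], [2, 0, 6, 8], [4, 0, 8, 6]].
H is indefinite, so the origin is a saddle point.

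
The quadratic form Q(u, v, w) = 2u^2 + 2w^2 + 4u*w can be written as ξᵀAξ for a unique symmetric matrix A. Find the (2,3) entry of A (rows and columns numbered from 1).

0

The coefficient of v·w in Q is 0. For a symmetric A this equals A[2,3] + A[3,2] = 2·A[2,3].
So A[2,3] = 0/2 = 0.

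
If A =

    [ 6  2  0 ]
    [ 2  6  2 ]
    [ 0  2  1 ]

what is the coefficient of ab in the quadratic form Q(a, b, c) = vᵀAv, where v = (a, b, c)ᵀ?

The coefficient of ab is A[1,2] + A[2,1] = 2·2 = 4.

4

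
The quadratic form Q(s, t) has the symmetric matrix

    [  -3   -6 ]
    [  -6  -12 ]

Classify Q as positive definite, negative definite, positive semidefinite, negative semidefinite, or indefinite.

negative semidefinite

Congruent diagonalization of A (simultaneous row and column reduction) yields pivots -3, 0.
So there are 1 negative, 1 zero pivots.
Hence Q is negative semidefinite.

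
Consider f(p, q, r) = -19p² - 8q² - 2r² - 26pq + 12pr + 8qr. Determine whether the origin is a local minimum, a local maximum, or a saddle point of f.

saddle point

The Hessian at the origin is H = [[-38, -26, 12], [-26, -16, 8], [12, 8, -4]].
Symmetric row and column elimination reduces H to a congruent diagonal form with pivots -38, 34/19, -4/17.
So there are 1 positive, 2 negative pivots.
H is indefinite, so the origin is a saddle point.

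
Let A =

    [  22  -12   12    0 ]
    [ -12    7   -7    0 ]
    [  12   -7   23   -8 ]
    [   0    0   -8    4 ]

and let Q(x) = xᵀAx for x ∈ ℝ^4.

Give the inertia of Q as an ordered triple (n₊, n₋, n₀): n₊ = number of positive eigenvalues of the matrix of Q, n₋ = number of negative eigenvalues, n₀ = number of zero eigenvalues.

(3, 0, 1)

Congruent diagonalization of A (simultaneous row and column reduction) yields pivots 22, 5/11, 16, 0.
So there are 3 positive, 1 zero pivots.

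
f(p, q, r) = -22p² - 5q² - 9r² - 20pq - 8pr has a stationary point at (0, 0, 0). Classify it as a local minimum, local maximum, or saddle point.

The Hessian at the origin is H = [[-44, -20, -8], [-20, -10, 0], [-8, 0, -18]].
Congruent diagonalization of H (simultaneous row and column reduction) yields pivots -44, -10/11, -2.
That gives 3 negative pivots.
H is negative definite, so the origin is a strict local maximum.

local maximum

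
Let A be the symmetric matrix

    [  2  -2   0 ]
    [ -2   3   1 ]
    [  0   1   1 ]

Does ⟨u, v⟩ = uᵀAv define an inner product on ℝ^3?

Symmetric row and column elimination reduces A to a congruent diagonal form with pivots 2, 1, 0.
So there are 2 positive, 1 zero pivots.
Hence Q is positive semidefinite.
⟨·,·⟩ is an inner product exactly when A is positive definite.

no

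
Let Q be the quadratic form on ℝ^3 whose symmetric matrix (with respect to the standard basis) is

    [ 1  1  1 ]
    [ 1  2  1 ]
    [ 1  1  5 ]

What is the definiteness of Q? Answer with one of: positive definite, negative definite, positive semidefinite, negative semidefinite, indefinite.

Leading principal minors: Δ_1 = 1, Δ_2 = 1, Δ_3 = 4.
All leading principal minors are positive, so by Sylvester's criterion Q is positive definite.

positive definite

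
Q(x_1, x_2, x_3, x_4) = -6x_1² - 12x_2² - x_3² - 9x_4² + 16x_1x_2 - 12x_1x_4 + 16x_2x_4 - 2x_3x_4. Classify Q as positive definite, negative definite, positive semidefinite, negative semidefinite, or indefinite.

negative definite

The symmetric matrix of Q is A = [[-6, 8, 0, -6], [8, -12, 0, 8], [0, 0, -1, -1], [-6, 8, -1, -9]].
Leading principal minors: Δ_1 = -6, Δ_2 = 8, Δ_3 = -8, Δ_4 = 16.
The signs alternate starting with Δ_1 < 0, so by Sylvester's criterion Q is negative definite.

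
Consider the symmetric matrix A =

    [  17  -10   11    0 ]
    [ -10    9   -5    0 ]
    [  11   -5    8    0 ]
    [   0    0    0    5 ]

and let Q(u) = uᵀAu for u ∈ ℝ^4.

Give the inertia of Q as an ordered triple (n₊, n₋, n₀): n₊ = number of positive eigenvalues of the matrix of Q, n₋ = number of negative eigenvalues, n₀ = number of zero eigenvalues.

(4, 0, 0)

Symmetric row and column elimination reduces A to a congruent diagonal form with pivots 17, 53/17, 10/53, 5.
That gives 4 positive pivots.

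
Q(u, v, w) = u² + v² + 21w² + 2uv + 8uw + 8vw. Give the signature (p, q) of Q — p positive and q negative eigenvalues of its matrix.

(2, 0)

Write A = [[1, 1, 4], [1, 1, 4], [4, 4, 21]].
Applying the same elementary operations to the rows and columns of A produces a congruent diagonal matrix with entries 1, 0, 5.
So there are 2 positive, 1 zero pivots.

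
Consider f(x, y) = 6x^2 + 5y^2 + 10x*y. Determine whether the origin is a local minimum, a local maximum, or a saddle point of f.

local minimum

The Hessian at the origin is H = [[12, 10], [10, 10]].
det H = 12·10 − (10)² = 20 > 0 and H[1,1] = 12 > 0, so H is positive definite.
Therefore the origin is a local minimum.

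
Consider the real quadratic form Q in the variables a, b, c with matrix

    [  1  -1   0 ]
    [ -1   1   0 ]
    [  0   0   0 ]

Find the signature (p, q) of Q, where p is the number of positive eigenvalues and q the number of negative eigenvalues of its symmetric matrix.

Row-reducing A symmetrically gives the diagonal entries 1, 0, 0.
That gives 1 positive, 2 zero pivots.

(1, 0)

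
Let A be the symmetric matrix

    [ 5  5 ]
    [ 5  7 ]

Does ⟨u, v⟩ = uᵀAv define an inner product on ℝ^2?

An LDLᵀ factorisation of A has diagonal entries 5, 2.
So there are 2 positive pivots.
Hence Q is positive definite.
⟨·,·⟩ is an inner product exactly when A is positive definite.

yes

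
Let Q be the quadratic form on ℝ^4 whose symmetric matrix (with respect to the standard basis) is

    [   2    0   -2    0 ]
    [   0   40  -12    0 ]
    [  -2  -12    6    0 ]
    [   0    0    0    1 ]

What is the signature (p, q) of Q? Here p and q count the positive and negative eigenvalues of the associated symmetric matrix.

Symmetric row and column elimination reduces A to a congruent diagonal form with pivots 2, 40, 2/5, 1.
So there are 4 positive pivots.

(4, 0)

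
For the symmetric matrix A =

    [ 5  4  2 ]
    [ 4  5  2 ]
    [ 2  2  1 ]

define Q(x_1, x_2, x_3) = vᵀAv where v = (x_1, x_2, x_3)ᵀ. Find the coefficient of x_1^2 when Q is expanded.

The coefficient of x_1^2 is the diagonal entry A[1,1] = 5.

5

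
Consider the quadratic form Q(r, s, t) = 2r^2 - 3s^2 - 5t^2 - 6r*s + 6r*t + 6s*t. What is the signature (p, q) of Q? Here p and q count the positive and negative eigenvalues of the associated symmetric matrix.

(1, 2)

The symmetric matrix is A = [[2, -3, 3], [-3, -3, 3], [3, 3, -5]].
Symmetric row and column elimination reduces A to a congruent diagonal form with pivots 2, -15/2, -2.
So there are 1 positive, 2 negative pivots.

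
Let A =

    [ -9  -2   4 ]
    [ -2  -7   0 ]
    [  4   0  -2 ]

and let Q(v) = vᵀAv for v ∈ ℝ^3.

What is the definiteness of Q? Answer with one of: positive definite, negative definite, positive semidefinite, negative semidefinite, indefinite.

negative definite

Leading principal minors: Δ_1 = -9, Δ_2 = 59, Δ_3 = -6.
The signs alternate starting with Δ_1 < 0, so by Sylvester's criterion Q is negative definite.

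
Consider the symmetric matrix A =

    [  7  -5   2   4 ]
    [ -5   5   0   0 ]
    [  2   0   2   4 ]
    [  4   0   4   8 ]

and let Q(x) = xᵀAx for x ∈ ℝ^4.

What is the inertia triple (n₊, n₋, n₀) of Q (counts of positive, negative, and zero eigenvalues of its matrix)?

(2, 0, 2)

Congruent diagonalization of A (simultaneous row and column reduction) yields pivots 7, 10/7, 0, 0.
That gives 2 positive, 2 zero pivots.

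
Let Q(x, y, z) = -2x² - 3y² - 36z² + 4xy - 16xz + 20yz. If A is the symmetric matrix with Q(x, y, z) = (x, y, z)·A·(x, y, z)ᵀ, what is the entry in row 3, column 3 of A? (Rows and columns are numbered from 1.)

-36

The coefficient of z² in Q is -36, and that is exactly A[3,3].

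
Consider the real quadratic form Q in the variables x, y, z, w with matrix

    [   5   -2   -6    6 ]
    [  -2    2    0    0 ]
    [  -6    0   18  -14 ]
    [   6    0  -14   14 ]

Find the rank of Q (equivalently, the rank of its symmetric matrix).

4

An LDLᵀ factorisation of A has diagonal entries 5, 6/5, 6, 4/3.
That gives 4 positive pivots.
The rank is the number of nonzero pivots: 4.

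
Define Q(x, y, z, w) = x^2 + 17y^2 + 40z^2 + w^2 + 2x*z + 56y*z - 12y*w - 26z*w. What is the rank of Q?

The associated matrix is A = [[1, 0, 1, 0], [0, 17, 28, -6], [1, 28, 40, -13], [0, -6, -13, 1]].
Applying the same elementary operations to the rows and columns of A produces a congruent diagonal matrix with entries 1, 17, -121/17, 30/121.
Counting signs: 3 positive, 1 negative.
The rank is the number of nonzero pivots: 4.

4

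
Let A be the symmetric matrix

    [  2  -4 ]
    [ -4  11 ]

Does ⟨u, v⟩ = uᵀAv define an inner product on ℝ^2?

Row-reducing A symmetrically gives the diagonal entries 2, 3.
Counting signs: 2 positive.
Hence Q is positive definite.
⟨·,·⟩ is an inner product exactly when A is positive definite.

yes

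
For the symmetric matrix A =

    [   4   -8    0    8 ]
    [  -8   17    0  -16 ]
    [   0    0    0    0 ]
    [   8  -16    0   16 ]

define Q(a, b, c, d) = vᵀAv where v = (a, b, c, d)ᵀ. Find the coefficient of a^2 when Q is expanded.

The coefficient of a^2 is the diagonal entry A[1,1] = 4.

4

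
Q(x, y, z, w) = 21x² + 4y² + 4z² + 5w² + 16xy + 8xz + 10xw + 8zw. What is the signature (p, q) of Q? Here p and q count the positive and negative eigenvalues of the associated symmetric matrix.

(3, 0)

Write A = [[21, 8, 4, 5], [8, 4, 0, 0], [4, 0, 4, 4], [5, 0, 4, 5]].
Applying the same elementary operations to the rows and columns of A produces a congruent diagonal matrix with entries 21, 20/21, 4/5, 0.
Counting signs: 3 positive, 1 zero.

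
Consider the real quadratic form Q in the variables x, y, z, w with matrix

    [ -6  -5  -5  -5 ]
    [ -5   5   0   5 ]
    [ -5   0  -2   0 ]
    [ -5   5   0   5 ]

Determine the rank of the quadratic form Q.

Congruent diagonalization of A (simultaneous row and column reduction) yields pivots -6, 55/6, 3/11, 0.
That gives 2 positive, 1 negative, 1 zero pivots.
The rank is the number of nonzero pivots: 3.

3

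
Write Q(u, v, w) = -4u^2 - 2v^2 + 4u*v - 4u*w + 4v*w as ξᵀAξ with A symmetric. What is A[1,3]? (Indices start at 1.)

-2

The coefficient of u·w in Q is -4. For a symmetric A this equals A[1,3] + A[3,1] = 2·A[1,3].
So A[1,3] = -4/2 = -2.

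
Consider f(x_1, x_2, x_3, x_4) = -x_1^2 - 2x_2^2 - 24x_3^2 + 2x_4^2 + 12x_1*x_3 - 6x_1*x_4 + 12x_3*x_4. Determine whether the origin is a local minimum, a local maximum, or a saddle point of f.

The Hessian at the origin is H = [[-2, 0, 12, -6], [0, -4, 0, 0], [12, 0, -48, 12], [-6, 0, 12, 4]].
Congruent diagonalization of H (simultaneous row and column reduction) yields pivots -2, -4, 24, -2.
That gives 1 positive, 3 negative pivots.
H is indefinite, so the origin is a saddle point.

saddle point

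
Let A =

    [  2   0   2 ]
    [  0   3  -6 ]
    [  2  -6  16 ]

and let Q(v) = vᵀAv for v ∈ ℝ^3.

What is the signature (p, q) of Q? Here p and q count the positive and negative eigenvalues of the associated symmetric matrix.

Applying the same elementary operations to the rows and columns of A produces a congruent diagonal matrix with entries 2, 3, 2.
That gives 3 positive pivots.

(3, 0)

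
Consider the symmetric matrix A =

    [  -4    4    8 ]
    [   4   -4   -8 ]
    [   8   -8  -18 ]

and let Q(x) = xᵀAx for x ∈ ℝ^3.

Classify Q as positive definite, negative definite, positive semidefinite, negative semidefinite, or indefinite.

Applying the same elementary operations to the rows and columns of A produces a congruent diagonal matrix with entries -4, 0, -2.
Counting signs: 2 negative, 1 zero.
Hence Q is negative semidefinite.

negative semidefinite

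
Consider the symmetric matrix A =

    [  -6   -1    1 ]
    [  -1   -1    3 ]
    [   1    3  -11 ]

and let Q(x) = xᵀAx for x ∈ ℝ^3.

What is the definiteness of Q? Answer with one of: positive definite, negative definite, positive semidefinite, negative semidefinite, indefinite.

negative definite

Applying the same elementary operations to the rows and columns of A produces a congruent diagonal matrix with entries -6, -5/6, -6/5.
Counting signs: 3 negative.
Hence Q is negative definite.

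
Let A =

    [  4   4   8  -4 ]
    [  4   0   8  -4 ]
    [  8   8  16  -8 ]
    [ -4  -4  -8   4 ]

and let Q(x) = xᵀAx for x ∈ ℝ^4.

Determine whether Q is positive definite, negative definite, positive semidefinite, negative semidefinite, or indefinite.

indefinite

Symmetric row and column elimination reduces A to a congruent diagonal form with pivots 4, -4, 0, 0.
So there are 1 positive, 1 negative, 2 zero pivots.
Hence Q is indefinite.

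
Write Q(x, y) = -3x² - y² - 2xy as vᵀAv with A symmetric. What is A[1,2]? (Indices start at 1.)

The coefficient of x·y in Q is -2. For a symmetric A this equals A[1,2] + A[2,1] = 2·A[1,2].
So A[1,2] = -2/2 = -1.

-1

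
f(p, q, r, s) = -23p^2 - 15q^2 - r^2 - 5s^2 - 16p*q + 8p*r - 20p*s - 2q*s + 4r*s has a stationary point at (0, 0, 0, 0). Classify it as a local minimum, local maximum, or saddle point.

The Hessian at the origin is H = [[-46, -16, 8, -20], [-16, -30, 0, -2], [8, 0, -2, 4], [-20, -2, 4, -10]].
Symmetric row and column elimination reduces H to a congruent diagonal form with pivots -46, -562/23, -82/281, -12/41.
That gives 4 negative pivots.
H is negative definite, so the origin is a strict local maximum.

local maximum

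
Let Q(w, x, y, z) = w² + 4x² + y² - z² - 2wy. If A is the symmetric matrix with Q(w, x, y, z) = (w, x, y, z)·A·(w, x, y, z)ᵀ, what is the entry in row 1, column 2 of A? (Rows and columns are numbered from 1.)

The coefficient of w·x in Q is 0. For a symmetric A this equals A[1,2] + A[2,1] = 2·A[1,2].
So A[1,2] = 0/2 = 0.

0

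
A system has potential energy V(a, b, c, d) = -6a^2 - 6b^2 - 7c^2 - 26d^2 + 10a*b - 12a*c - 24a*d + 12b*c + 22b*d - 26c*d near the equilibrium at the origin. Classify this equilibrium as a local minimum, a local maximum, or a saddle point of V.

The Hessian at the origin is H = [[-12, 10, -12, -24], [10, -12, 12, 22], [-12, 12, -14, -26], [-24, 22, -26, -52]].
Applying the same elementary operations to the rows and columns of H produces a congruent diagonal matrix with entries -12, -11/3, -10/11, -2.
So there are 4 negative pivots.
H is negative definite, so the origin is a strict local maximum.

local maximum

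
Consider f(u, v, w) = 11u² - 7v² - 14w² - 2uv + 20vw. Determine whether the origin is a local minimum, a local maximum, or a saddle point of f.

The Hessian at the origin is H = [[22, -2, 0], [-2, -14, 20], [0, 20, -28]].
An LDLᵀ factorisation of H has diagonal entries 22, -156/11, 8/39.
So there are 2 positive, 1 negative pivots.
H is indefinite, so the origin is a saddle point.

saddle point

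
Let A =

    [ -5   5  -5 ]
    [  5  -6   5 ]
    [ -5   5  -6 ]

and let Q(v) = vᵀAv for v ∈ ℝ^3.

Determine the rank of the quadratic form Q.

3

Congruent diagonalization of A (simultaneous row and column reduction) yields pivots -5, -1, -1.
So there are 3 negative pivots.
The rank is the number of nonzero pivots: 3.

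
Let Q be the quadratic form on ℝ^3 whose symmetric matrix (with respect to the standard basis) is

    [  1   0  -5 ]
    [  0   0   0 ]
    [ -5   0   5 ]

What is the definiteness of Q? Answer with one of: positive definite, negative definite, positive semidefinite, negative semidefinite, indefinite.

indefinite

Applying the same elementary operations to the rows and columns of A produces a congruent diagonal matrix with entries 1, 0, -20.
That gives 1 positive, 1 negative, 1 zero pivots.
Hence Q is indefinite.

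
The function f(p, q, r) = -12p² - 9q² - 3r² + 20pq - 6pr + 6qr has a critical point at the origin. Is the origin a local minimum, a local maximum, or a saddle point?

The Hessian at the origin is H = [[-24, 20, -6], [20, -18, 6], [-6, 6, -6]].
Congruent diagonalization of H (simultaneous row and column reduction) yields pivots -24, -4/3, -15/4.
Counting signs: 3 negative.
H is negative definite, so the origin is a strict local maximum.

local maximum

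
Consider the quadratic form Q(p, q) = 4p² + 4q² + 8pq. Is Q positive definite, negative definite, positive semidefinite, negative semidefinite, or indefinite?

positive semidefinite

The symmetric matrix of Q is [[4, 4], [4, 4]].
For the 2×2 matrix [[4, 4], [4, 4]]: det = 4·4 − (4)² = 0, trace = 8.
det = 0 so one eigenvalue is zero; the form is semidefinite with the sign of the trace.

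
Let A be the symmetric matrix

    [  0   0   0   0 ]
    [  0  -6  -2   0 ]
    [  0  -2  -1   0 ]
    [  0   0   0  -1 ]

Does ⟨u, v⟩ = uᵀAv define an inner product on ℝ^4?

Symmetric row and column elimination reduces A to a congruent diagonal form with pivots 0, -6, -1/3, -1.
Counting signs: 3 negative, 1 zero.
Hence Q is negative semidefinite.
⟨·,·⟩ is an inner product exactly when A is positive definite.

no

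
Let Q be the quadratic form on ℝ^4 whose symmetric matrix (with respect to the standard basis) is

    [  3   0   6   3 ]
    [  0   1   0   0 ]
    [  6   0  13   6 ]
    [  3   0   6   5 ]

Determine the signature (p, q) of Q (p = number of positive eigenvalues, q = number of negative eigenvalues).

(4, 0)

An LDLᵀ factorisation of A has diagonal entries 3, 1, 1, 2.
Counting signs: 4 positive.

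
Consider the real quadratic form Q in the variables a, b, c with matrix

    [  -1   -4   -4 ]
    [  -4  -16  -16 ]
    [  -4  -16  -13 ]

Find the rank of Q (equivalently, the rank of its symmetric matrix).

2

Applying the same elementary operations to the rows and columns of A produces a congruent diagonal matrix with entries -1, 0, 3.
So there are 1 positive, 1 negative, 1 zero pivots.
The rank is the number of nonzero pivots: 2.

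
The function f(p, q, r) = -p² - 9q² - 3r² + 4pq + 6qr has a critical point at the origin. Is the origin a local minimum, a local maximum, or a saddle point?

local maximum

The Hessian at the origin is H = [[-2, 4, 0], [4, -18, 6], [0, 6, -6]].
Applying the same elementary operations to the rows and columns of H produces a congruent diagonal matrix with entries -2, -10, -12/5.
So there are 3 negative pivots.
H is negative definite, so the origin is a strict local maximum.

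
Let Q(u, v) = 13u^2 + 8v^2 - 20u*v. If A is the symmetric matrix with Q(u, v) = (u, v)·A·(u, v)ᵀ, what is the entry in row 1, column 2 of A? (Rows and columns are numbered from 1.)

-10

The coefficient of u·v in Q is -20. For a symmetric A this equals A[1,2] + A[2,1] = 2·A[1,2].
So A[1,2] = -20/2 = -10.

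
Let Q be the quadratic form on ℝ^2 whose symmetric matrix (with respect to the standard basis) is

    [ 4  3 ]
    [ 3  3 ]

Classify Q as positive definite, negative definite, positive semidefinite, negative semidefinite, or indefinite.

positive definite

Row-reducing A symmetrically gives the diagonal entries 4, 3/4.
So there are 2 positive pivots.
Hence Q is positive definite.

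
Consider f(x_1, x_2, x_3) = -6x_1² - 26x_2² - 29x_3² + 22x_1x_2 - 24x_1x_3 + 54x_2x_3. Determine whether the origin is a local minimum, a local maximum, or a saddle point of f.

The Hessian at the origin is H = [[-12, 22, -24], [22, -52, 54], [-24, 54, -58]].
Applying the same elementary operations to the rows and columns of H produces a congruent diagonal matrix with entries -12, -35/3, -10/7.
So there are 3 negative pivots.
H is negative definite, so the origin is a strict local maximum.

local maximum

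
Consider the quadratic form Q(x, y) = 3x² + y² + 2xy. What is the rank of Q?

Write A = [[3, 1], [1, 1]].
Applying the same elementary operations to the rows and columns of A produces a congruent diagonal matrix with entries 3, 2/3.
So there are 2 positive pivots.
The rank is the number of nonzero pivots: 2.

2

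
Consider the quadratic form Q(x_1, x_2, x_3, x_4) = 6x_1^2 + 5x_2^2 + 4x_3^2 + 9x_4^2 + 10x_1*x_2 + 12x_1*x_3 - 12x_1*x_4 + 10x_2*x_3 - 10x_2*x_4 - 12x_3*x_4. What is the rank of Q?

The associated matrix is A = [[6, 5, 6, -6], [5, 5, 5, -5], [6, 5, 4, -6], [-6, -5, -6, 9]].
Congruent diagonalization of A (simultaneous row and column reduction) yields pivots 6, 5/6, -2, 3.
Counting signs: 3 positive, 1 negative.
The rank is the number of nonzero pivots: 4.

4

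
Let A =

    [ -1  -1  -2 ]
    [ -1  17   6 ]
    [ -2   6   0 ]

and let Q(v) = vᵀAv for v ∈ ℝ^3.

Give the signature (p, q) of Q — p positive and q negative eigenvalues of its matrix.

(2, 1)

Row-reducing A symmetrically gives the diagonal entries -1, 18, 4/9.
Counting signs: 2 positive, 1 negative.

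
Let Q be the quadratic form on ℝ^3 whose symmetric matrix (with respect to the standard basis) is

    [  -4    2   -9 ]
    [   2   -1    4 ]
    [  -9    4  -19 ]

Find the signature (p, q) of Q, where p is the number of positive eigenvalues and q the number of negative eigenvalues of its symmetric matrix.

By Sylvester's law of inertia any congruent diagonalization of A has 1 positive, 2 negative and 0 zero entries.

(1, 2)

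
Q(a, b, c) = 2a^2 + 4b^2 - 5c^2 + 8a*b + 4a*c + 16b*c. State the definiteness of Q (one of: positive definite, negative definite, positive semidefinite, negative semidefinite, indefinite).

Write A = [[2, 4, 2], [4, 4, 8], [2, 8, -5]].
Congruent diagonalization of A (simultaneous row and column reduction) yields pivots 2, -4, -3.
So there are 1 positive, 2 negative pivots.
Hence Q is indefinite.

indefinite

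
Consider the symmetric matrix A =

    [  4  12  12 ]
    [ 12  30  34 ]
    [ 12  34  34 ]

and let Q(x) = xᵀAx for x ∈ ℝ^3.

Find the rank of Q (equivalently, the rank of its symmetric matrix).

An LDLᵀ factorisation of A has diagonal entries 4, -6, -4/3.
So there are 1 positive, 2 negative pivots.
The rank is the number of nonzero pivots: 3.

3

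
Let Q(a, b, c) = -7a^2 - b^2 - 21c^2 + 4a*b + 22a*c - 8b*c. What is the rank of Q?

3

The associated matrix is A = [[-7, 2, 11], [2, -1, -4], [11, -4, -21]].
Congruent diagonalization of A (simultaneous row and column reduction) yields pivots -7, -3/7, -2.
Counting signs: 3 negative.
The rank is the number of nonzero pivots: 3.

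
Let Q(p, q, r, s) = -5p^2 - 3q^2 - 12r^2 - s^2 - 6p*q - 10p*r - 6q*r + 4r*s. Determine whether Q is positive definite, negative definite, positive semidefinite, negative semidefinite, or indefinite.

negative definite

The symmetric matrix of Q is A = [[-5, -3, -5, 0], [-3, -3, -3, 0], [-5, -3, -12, 2], [0, 0, 2, -1]].
Leading principal minors: Δ_1 = -5, Δ_2 = 6, Δ_3 = -42, Δ_4 = 18.
The signs alternate starting with Δ_1 < 0, so by Sylvester's criterion Q is negative definite.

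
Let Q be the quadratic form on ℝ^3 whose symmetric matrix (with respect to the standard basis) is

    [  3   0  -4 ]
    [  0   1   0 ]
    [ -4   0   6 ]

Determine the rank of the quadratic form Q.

Applying the same elementary operations to the rows and columns of A produces a congruent diagonal matrix with entries 3, 1, 2/3.
So there are 3 positive pivots.
The rank is the number of nonzero pivots: 3.

3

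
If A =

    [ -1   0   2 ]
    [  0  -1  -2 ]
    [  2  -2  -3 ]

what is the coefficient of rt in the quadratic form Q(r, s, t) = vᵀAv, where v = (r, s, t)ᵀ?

The coefficient of rt is A[1,3] + A[3,1] = 2·2 = 4.

4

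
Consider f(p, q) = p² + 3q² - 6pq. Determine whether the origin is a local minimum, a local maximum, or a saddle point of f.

saddle point

The Hessian at the origin is H = [[2, -6], [-6, 6]].
det H = 2·6 − (-6)² = -24 < 0, so H is indefinite.
Therefore the origin is a saddle point.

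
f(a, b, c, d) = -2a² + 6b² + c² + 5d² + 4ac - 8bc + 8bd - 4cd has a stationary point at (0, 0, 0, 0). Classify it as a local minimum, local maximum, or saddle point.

The Hessian at the origin is H = [[-4, 0, 4, 0], [0, 12, -8, 8], [4, -8, 2, -4], [0, 8, -4, 10]].
Symmetric row and column elimination reduces H to a congruent diagonal form with pivots -4, 12, 2/3, 2.
So there are 3 positive, 1 negative pivots.
H is indefinite, so the origin is a saddle point.

saddle point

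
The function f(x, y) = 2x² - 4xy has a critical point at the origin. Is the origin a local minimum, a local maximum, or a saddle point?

The Hessian at the origin is H = [[4, -4], [-4, 0]].
det H = 4·0 − (-4)² = -16 < 0, so H is indefinite.
Therefore the origin is a saddle point.

saddle point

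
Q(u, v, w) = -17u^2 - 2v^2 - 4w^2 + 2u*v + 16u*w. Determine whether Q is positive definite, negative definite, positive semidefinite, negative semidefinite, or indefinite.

The symmetric matrix of Q is A = [[-17, 1, 8], [1, -2, 0], [8, 0, -4]].
Leading principal minors: Δ_1 = -17, Δ_2 = 33, Δ_3 = -4.
The signs alternate starting with Δ_1 < 0, so by Sylvester's criterion Q is negative definite.

negative definite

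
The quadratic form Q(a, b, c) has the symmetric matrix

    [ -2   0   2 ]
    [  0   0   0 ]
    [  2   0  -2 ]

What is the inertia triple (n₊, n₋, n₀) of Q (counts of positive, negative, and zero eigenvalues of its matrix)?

(0, 1, 2)

Congruent diagonalization of A (simultaneous row and column reduction) yields pivots -2, 0, 0.
So there are 1 negative, 2 zero pivots.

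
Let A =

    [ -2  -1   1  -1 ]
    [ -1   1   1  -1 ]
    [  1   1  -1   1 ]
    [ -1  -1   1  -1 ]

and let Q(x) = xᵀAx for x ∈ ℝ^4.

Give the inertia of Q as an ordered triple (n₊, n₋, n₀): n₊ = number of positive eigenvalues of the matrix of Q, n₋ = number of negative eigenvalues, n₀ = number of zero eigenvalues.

Applying the same elementary operations to the rows and columns of A produces a congruent diagonal matrix with entries -2, 3/2, -2/3, 0.
Counting signs: 1 positive, 2 negative, 1 zero.

(1, 2, 1)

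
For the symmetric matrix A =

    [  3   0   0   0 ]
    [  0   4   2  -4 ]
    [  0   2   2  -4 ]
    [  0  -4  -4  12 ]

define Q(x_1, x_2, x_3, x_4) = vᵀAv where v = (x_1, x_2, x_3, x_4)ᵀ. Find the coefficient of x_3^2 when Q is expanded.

The coefficient of x_3^2 is the diagonal entry A[3,3] = 2.

2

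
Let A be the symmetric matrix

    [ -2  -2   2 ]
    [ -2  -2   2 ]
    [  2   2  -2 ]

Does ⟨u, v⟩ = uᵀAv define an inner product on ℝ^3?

no

Applying the same elementary operations to the rows and columns of A produces a congruent diagonal matrix with entries -2, 0, 0.
That gives 1 negative, 2 zero pivots.
Hence Q is negative semidefinite.
⟨·,·⟩ is an inner product exactly when A is positive definite.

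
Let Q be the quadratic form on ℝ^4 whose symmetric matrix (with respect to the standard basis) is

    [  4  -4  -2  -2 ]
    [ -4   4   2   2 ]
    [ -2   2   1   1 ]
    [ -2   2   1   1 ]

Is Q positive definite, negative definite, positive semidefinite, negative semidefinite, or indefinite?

Row-reducing A symmetrically gives the diagonal entries 4, 0, 0, 0.
Counting signs: 1 positive, 3 zero.
Hence Q is positive semidefinite.

positive semidefinite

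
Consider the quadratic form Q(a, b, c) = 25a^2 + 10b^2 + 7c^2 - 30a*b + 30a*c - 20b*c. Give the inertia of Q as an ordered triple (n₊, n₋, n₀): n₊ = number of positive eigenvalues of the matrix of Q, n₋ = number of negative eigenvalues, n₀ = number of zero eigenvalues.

The associated matrix is A = [[25, -15, 15], [-15, 10, -10], [15, -10, 7]].
Row-reducing A symmetrically gives the diagonal entries 25, 1, -3.
Counting signs: 2 positive, 1 negative.

(2, 1, 0)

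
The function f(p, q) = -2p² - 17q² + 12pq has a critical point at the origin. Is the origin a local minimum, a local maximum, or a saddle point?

The Hessian at the origin is H = [[-4, 12], [12, -34]].
det H = -4·-34 − (12)² = -8 < 0, so H is indefinite.
Therefore the origin is a saddle point.

saddle point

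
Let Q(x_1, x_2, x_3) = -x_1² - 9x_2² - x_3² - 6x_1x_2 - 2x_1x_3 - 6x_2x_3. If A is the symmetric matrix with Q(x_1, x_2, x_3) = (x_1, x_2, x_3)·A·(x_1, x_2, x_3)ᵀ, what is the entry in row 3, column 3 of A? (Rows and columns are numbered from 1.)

-1

The coefficient of x_3² in Q is -1, and that is exactly A[3,3].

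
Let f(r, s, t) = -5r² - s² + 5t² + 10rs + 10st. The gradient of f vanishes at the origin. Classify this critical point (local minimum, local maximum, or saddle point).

The Hessian at the origin is H = [[-10, 10, 0], [10, -2, 10], [0, 10, 10]].
An LDLᵀ factorisation of H has diagonal entries -10, 8, -5/2.
So there are 1 positive, 2 negative pivots.
H is indefinite, so the origin is a saddle point.

saddle point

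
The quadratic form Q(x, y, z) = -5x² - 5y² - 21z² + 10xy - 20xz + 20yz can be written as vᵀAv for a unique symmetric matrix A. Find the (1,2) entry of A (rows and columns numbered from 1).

5

The coefficient of x·y in Q is 10. For a symmetric A this equals A[1,2] + A[2,1] = 2·A[1,2].
So A[1,2] = 10/2 = 5.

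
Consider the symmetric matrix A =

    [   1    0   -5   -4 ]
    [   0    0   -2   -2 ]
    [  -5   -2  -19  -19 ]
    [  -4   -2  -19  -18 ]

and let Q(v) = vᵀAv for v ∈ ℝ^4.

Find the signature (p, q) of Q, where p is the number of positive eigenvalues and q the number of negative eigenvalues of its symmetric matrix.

(2, 1)

By Sylvester's law of inertia any congruent diagonalization of A has 2 positive, 1 negative and 1 zero entries.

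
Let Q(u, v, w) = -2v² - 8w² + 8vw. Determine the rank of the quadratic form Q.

1

The associated matrix is A = [[0, 0, 0], [0, -2, 4], [0, 4, -8]].
Congruent diagonalization of A (simultaneous row and column reduction) yields pivots 0, -2, 0.
That gives 1 negative, 2 zero pivots.
The rank is the number of nonzero pivots: 1.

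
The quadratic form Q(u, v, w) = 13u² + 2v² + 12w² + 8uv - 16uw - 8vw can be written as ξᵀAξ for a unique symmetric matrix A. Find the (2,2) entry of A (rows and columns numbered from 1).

2

The coefficient of v² in Q is 2, and that is exactly A[2,2].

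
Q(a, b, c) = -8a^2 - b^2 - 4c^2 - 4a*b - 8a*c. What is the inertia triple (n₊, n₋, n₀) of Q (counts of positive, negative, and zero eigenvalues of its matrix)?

The symmetric matrix is A = [[-8, -2, -4], [-2, -1, 0], [-4, 0, -4]].
Applying the same elementary operations to the rows and columns of A produces a congruent diagonal matrix with entries -8, -1/2, 0.
So there are 2 negative, 1 zero pivots.

(0, 2, 1)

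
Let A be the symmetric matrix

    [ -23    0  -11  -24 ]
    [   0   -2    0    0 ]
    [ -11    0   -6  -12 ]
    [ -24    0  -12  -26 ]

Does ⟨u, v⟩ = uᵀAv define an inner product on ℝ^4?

no

Row-reducing A symmetrically gives the diagonal entries -23, -2, -17/23, -10/17.
So there are 4 negative pivots.
Hence Q is negative definite.
⟨·,·⟩ is an inner product exactly when A is positive definite.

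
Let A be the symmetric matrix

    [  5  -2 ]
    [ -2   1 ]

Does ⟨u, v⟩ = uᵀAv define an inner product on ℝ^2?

yes

Leading principal minors: Δ_1 = 5, Δ_2 = 1.
All leading principal minors are positive, so by Sylvester's criterion Q is positive definite.
⟨·,·⟩ is an inner product exactly when A is positive definite.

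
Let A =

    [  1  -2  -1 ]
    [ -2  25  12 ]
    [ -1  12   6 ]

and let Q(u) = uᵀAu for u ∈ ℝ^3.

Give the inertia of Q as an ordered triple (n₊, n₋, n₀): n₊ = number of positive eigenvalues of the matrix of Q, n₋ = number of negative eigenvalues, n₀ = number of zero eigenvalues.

An LDLᵀ factorisation of A has diagonal entries 1, 21, 5/21.
That gives 3 positive pivots.

(3, 0, 0)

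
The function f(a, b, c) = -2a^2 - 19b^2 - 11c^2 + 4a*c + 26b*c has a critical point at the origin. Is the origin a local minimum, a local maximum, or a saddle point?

The Hessian at the origin is H = [[-4, 0, 4], [0, -38, 26], [4, 26, -22]].
Symmetric row and column elimination reduces H to a congruent diagonal form with pivots -4, -38, -4/19.
Counting signs: 3 negative.
H is negative definite, so the origin is a strict local maximum.

local maximum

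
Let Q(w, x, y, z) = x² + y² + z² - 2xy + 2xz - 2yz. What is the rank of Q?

1

The associated matrix is A = [[0, 0, 0, 0], [0, 1, -1, 1], [0, -1, 1, -1], [0, 1, -1, 1]].
Symmetric row and column elimination reduces A to a congruent diagonal form with pivots 0, 1, 0, 0.
That gives 1 positive, 3 zero pivots.
The rank is the number of nonzero pivots: 1.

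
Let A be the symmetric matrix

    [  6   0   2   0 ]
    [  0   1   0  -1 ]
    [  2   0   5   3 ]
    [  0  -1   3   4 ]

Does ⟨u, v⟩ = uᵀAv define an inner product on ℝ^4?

yes

An LDLᵀ factorisation of A has diagonal entries 6, 1, 13/3, 12/13.
So there are 4 positive pivots.
Hence Q is positive definite.
⟨·,·⟩ is an inner product exactly when A is positive definite.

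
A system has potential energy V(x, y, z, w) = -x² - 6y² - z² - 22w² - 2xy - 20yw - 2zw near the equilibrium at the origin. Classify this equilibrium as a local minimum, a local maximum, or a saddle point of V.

The Hessian at the origin is H = [[-2, -2, 0, 0], [-2, -12, 0, -20], [0, 0, -2, -2], [0, -20, -2, -44]].
Symmetric row and column elimination reduces H to a congruent diagonal form with pivots -2, -10, -2, -2.
Counting signs: 4 negative.
H is negative definite, so the origin is a strict local maximum.

local maximum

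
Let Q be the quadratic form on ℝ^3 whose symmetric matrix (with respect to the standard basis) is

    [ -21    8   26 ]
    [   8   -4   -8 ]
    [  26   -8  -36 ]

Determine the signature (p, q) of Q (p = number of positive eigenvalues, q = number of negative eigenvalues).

Symmetric row and column elimination reduces A to a congruent diagonal form with pivots -21, -20/21, 0.
So there are 2 negative, 1 zero pivots.

(0, 2)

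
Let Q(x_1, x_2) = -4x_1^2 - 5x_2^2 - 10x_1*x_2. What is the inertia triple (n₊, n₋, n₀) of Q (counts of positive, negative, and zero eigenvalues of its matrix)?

(1, 1, 0)

Write A = [[-4, -5], [-5, -5]].
Row-reducing A symmetrically gives the diagonal entries -4, 5/4.
Counting signs: 1 positive, 1 negative.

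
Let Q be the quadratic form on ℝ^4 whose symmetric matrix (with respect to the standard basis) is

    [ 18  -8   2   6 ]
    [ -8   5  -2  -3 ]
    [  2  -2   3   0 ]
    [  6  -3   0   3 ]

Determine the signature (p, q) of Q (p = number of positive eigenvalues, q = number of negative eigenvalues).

Applying the same elementary operations to the rows and columns of A produces a congruent diagonal matrix with entries 18, 13/9, 25/13, 12/25.
That gives 4 positive pivots.

(4, 0)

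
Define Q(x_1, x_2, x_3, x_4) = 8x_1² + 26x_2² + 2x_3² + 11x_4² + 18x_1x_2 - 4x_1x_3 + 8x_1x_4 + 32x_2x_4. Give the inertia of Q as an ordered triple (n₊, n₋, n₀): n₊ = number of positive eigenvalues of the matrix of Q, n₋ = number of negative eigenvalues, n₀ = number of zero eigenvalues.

Write A = [[8, 9, -2, 4], [9, 26, 0, 16], [-2, 0, 2, 0], [4, 16, 0, 11]].
Congruent diagonalization of A (simultaneous row and column reduction) yields pivots 8, 127/8, 150/127, 1/3.
So there are 4 positive pivots.

(4, 0, 0)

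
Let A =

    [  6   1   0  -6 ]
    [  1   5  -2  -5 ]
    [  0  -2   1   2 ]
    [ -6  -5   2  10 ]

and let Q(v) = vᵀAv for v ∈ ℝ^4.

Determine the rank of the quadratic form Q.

3

Symmetric row and column elimination reduces A to a congruent diagonal form with pivots 6, 29/6, 5/29, 0.
Counting signs: 3 positive, 1 zero.
The rank is the number of nonzero pivots: 3.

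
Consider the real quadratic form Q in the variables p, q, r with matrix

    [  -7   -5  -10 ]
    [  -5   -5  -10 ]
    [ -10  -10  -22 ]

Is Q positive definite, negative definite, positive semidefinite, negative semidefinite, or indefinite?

negative definite

An LDLᵀ factorisation of A has diagonal entries -7, -10/7, -2.
Counting signs: 3 negative.
Hence Q is negative definite.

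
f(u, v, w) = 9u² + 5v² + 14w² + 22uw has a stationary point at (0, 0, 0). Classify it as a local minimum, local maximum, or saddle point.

The Hessian at the origin is H = [[18, 0, 22], [0, 10, 0], [22, 0, 28]].
Row-reducing H symmetrically gives the diagonal entries 18, 10, 10/9.
Counting signs: 3 positive.
H is positive definite, so the origin is a strict local minimum.

local minimum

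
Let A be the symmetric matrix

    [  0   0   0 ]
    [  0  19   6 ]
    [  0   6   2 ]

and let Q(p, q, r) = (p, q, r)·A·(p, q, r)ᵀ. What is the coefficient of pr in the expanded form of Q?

The coefficient of pr is A[1,3] + A[3,1] = 2·0 = 0.

0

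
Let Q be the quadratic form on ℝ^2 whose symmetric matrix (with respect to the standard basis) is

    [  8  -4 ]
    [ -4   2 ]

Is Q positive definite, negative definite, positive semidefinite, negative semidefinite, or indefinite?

Row-reducing A symmetrically gives the diagonal entries 8, 0.
That gives 1 positive, 1 zero pivots.
Hence Q is positive semidefinite.

positive semidefinite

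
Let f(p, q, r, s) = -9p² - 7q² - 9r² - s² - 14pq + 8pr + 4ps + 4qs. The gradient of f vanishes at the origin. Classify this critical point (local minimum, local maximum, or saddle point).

local maximum

The Hessian at the origin is H = [[-18, -14, 8, 4], [-14, -14, 0, 4], [8, 0, -18, 0], [4, 4, 0, -2]].
Congruent diagonalization of H (simultaneous row and column reduction) yields pivots -18, -28/9, -2, -6/7.
Counting signs: 4 negative.
H is negative definite, so the origin is a strict local maximum.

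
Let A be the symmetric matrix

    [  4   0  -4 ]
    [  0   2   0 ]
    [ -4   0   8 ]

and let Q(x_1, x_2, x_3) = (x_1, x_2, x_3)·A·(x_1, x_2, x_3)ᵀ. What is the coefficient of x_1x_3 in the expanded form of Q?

The coefficient of x_1x_3 is A[1,3] + A[3,1] = 2·(-4) = -8.

-8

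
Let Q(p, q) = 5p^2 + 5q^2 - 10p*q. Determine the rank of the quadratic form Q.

1

Write A = [[5, -5], [-5, 5]].
Applying the same elementary operations to the rows and columns of A produces a congruent diagonal matrix with entries 5, 0.
Counting signs: 1 positive, 1 zero.
The rank is the number of nonzero pivots: 1.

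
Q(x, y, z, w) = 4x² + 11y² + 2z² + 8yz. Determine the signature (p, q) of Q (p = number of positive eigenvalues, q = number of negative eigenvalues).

(3, 0)

Write A = [[4, 0, 0, 0], [0, 11, 4, 0], [0, 4, 2, 0], [0, 0, 0, 0]].
Congruent diagonalization of A (simultaneous row and column reduction) yields pivots 4, 11, 6/11, 0.
Counting signs: 3 positive, 1 zero.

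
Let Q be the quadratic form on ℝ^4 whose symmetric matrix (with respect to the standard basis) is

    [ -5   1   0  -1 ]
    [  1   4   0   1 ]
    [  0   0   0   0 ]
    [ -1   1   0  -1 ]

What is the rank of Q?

Symmetric row and column elimination reduces A to a congruent diagonal form with pivots -5, 21/5, 0, -20/21.
Counting signs: 1 positive, 2 negative, 1 zero.
The rank is the number of nonzero pivots: 3.

3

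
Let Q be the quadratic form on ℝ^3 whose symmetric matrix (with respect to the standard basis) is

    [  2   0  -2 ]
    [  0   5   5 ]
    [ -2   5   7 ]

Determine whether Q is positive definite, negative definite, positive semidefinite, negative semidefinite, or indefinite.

positive semidefinite

Congruent diagonalization of A (simultaneous row and column reduction) yields pivots 2, 5, 0.
So there are 2 positive, 1 zero pivots.
Hence Q is positive semidefinite.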